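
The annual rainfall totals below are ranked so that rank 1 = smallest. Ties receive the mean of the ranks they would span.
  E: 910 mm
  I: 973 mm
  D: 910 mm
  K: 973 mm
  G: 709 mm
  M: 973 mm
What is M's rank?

Sorted (ascending): 709, 910, 910, 973, 973, 973
The 2 values of 910 occupy positions 2–3 → average rank (2+3)/2 = 2.5.
The 3 values of 973 occupy positions 4–6 → average rank 5.
M has value 973 mm → rank 5.

5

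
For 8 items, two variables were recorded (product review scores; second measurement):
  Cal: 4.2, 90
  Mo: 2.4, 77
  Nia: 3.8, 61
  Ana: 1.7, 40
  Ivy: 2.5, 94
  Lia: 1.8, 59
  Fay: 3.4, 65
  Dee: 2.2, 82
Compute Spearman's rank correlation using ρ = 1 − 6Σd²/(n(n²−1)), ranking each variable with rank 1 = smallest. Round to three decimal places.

Ranks of variable 1: 8, 4, 7, 1, 5, 2, 6, 3
Ranks of variable 2: 7, 5, 3, 1, 8, 2, 4, 6
d = r₁ − r₂: 1, -1, 4, 0, -3, 0, 2, -3
d²: 1, 1, 16, 0, 9, 0, 4, 9; Σd² = 40
ρ = 1 − 6·40/(8·63) = 1 − 240/504 = 0.524

0.524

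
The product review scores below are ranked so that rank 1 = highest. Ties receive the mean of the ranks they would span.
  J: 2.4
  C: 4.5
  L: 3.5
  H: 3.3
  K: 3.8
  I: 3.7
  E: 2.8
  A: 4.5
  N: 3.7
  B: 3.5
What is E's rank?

Sorted (descending): 4.5, 4.5, 3.8, 3.7, 3.7, 3.5, 3.5, 3.3, 2.8, 2.4
The 2 values of 4.5 occupy positions 1–2 → average rank (1+2)/2 = 1.5.
The 2 values of 3.7 occupy positions 4–5 → average rank (4+5)/2 = 4.5.
The 2 values of 3.5 occupy positions 6–7 → average rank (6+7)/2 = 6.5.
E has value 2.8 → rank 9.

9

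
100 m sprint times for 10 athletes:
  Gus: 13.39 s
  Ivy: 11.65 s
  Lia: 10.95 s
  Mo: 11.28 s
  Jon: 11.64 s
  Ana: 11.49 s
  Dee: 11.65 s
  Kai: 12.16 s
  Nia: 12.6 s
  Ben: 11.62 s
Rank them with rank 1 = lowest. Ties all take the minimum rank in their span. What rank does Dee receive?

6

Sorted (ascending): 10.95, 11.28, 11.49, 11.62, 11.64, 11.65, 11.65, 12.16, 12.6, 13.39
The 2 values of 11.65 occupy positions 6–7 → each gets rank 6.
Dee has value 11.65 s → rank 6.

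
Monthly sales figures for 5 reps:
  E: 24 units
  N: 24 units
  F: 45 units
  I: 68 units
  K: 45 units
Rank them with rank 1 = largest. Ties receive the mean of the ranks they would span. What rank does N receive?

Sorted (descending): 68, 45, 45, 24, 24
The 2 values of 45 occupy positions 2–3 → average rank (2+3)/2 = 2.5.
The 2 values of 24 occupy positions 4–5 → average rank (4+5)/2 = 4.5.
N has value 24 units → rank 4.5.

4.5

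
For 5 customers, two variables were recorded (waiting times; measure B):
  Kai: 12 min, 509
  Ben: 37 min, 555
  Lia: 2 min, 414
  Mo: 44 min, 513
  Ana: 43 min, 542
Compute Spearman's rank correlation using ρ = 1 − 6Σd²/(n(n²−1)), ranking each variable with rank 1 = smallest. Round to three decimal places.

Ranks of variable 1: 2, 3, 1, 5, 4
Ranks of variable 2: 2, 5, 1, 3, 4
d = r₁ − r₂: 0, -2, 0, 2, 0
d²: 0, 4, 0, 4, 0; Σd² = 8
ρ = 1 − 6·8/(5·24) = 1 − 48/120 = 0.600

0.600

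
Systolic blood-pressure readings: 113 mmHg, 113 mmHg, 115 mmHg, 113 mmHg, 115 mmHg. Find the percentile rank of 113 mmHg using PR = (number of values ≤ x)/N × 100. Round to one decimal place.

N = 5.
Strictly below 113: 0. Equal to 113: 3.
PR = 3/5 × 100 = 60.0

60.0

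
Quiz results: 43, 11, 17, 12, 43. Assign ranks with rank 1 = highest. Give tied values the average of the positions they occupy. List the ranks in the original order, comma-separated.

Sorted (descending): 43, 43, 17, 12, 11
The 2 values of 43 occupy positions 1–2 → average rank (1+2)/2 = 1.5.

1.5, 5, 3, 4, 1.5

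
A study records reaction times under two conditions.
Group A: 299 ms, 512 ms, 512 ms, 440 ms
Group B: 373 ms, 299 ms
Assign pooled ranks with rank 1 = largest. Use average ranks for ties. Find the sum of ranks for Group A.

11.5

Sorted (descending): 512, 512, 440, 373, 299, 299
The 2 values of 512 occupy positions 1–2 → average rank (1+2)/2 = 1.5.
The 2 values of 299 occupy positions 5–6 → average rank (5+6)/2 = 5.5.
Group A values → pooled ranks: 299→5.5, 512→1.5, 512→1.5, 440→3
Rank sum = 5.5 + 1.5 + 1.5 + 3 = 11.5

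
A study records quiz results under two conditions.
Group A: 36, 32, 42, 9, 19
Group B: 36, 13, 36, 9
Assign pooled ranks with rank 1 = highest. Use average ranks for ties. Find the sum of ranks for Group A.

23.5

Sorted (descending): 42, 36, 36, 36, 32, 19, 13, 9, 9
The 3 values of 36 occupy positions 2–4 → average rank 3.
The 2 values of 9 occupy positions 8–9 → average rank (8+9)/2 = 8.5.
Group A values → pooled ranks: 36→3, 32→5, 42→1, 9→8.5, 19→6
Rank sum = 3 + 5 + 1 + 8.5 + 6 = 23.5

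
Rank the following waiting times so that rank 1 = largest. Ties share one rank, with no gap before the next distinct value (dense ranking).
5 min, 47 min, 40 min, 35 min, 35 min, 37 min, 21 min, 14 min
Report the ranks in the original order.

7, 1, 2, 4, 4, 3, 5, 6

Sorted (descending): 47, 40, 37, 35, 35, 21, 14, 5
The 2 values of 35 share dense rank 4.
Remaining distinct values take the next consecutive integers.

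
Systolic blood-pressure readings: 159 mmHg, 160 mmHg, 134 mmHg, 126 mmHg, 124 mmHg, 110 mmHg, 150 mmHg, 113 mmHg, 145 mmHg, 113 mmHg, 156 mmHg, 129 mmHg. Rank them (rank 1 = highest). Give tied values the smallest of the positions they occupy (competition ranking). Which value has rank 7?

Sorted (descending): 160, 159, 156, 150, 145, 134, 129, 126, 124, 113, 113, 110
The 2 values of 113 occupy positions 10–11 → each gets rank 10.
Rank 7 → value 129.

129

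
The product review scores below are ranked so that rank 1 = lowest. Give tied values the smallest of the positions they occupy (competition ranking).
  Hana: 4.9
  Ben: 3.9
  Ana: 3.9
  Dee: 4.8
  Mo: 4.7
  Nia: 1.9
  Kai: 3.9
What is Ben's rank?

2

Sorted (ascending): 1.9, 3.9, 3.9, 3.9, 4.7, 4.8, 4.9
The 3 values of 3.9 occupy positions 2–4 → each gets rank 2.
Ben has value 3.9 → rank 2.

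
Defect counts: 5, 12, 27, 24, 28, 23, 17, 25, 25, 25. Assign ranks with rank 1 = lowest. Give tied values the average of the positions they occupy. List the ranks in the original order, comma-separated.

Sorted (ascending): 5, 12, 17, 23, 24, 25, 25, 25, 27, 28
The 3 values of 25 occupy positions 6–8 → average rank 7.

1, 2, 9, 5, 10, 4, 3, 7, 7, 7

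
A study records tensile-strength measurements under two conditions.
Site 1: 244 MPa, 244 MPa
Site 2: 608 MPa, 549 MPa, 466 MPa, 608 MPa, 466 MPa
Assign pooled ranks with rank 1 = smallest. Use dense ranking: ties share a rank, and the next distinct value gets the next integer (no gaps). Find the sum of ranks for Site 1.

2

Sorted (ascending): 244, 244, 466, 466, 549, 608, 608
The 2 values of 244 share dense rank 1.
The 2 values of 466 share dense rank 2.
The 2 values of 608 share dense rank 4.
Remaining distinct values take the next consecutive integers.
Site 1 values → pooled ranks: 244→1, 244→1
Rank sum = 1 + 1 = 2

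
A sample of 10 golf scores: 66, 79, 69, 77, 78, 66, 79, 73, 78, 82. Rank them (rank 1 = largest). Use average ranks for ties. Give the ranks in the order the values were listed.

9.5, 2.5, 8, 6, 4.5, 9.5, 2.5, 7, 4.5, 1

Sorted (descending): 82, 79, 79, 78, 78, 77, 73, 69, 66, 66
The 2 values of 79 occupy positions 2–3 → average rank (2+3)/2 = 2.5.
The 2 values of 78 occupy positions 4–5 → average rank (4+5)/2 = 4.5.
The 2 values of 66 occupy positions 9–10 → average rank (9+10)/2 = 9.5.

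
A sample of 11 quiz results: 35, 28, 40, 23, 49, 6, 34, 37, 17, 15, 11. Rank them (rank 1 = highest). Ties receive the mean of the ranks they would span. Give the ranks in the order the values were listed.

4, 6, 2, 7, 1, 11, 5, 3, 8, 9, 10

Sorted (descending): 49, 40, 37, 35, 34, 28, 23, 17, 15, 11, 6
No ties — each value takes its position as its rank.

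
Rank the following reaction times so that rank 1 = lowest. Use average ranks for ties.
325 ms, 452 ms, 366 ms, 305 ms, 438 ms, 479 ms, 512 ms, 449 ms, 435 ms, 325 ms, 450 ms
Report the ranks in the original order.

2.5, 9, 4, 1, 6, 10, 11, 7, 5, 2.5, 8

Sorted (ascending): 305, 325, 325, 366, 435, 438, 449, 450, 452, 479, 512
The 2 values of 325 occupy positions 2–3 → average rank (2+3)/2 = 2.5.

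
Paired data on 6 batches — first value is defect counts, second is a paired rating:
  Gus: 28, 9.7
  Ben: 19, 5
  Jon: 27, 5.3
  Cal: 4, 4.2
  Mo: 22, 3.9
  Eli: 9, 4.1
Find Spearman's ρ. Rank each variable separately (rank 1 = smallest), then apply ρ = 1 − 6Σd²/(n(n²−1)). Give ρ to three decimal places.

Ranks of variable 1: 6, 3, 5, 1, 4, 2
Ranks of variable 2: 6, 4, 5, 3, 1, 2
d = r₁ − r₂: 0, -1, 0, -2, 3, 0
d²: 0, 1, 0, 4, 9, 0; Σd² = 14
ρ = 1 − 6·14/(6·35) = 1 − 84/210 = 0.600

0.600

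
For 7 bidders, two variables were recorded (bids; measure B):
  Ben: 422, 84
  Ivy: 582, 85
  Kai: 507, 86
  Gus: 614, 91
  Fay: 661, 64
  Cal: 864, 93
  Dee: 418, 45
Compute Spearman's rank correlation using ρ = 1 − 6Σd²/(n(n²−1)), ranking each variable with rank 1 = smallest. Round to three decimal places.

Ranks of variable 1: 2, 4, 3, 5, 6, 7, 1
Ranks of variable 2: 3, 4, 5, 6, 2, 7, 1
d = r₁ − r₂: -1, 0, -2, -1, 4, 0, 0
d²: 1, 0, 4, 1, 16, 0, 0; Σd² = 22
ρ = 1 − 6·22/(7·48) = 1 − 132/336 = 0.607

0.607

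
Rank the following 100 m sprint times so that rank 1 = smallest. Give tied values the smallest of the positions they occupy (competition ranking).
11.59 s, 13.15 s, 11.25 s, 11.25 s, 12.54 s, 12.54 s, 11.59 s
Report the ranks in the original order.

3, 7, 1, 1, 5, 5, 3

Sorted (ascending): 11.25, 11.25, 11.59, 11.59, 12.54, 12.54, 13.15
The 2 values of 11.25 occupy positions 1–2 → each gets rank 1.
The 2 values of 11.59 occupy positions 3–4 → each gets rank 3.
The 2 values of 12.54 occupy positions 5–6 → each gets rank 5.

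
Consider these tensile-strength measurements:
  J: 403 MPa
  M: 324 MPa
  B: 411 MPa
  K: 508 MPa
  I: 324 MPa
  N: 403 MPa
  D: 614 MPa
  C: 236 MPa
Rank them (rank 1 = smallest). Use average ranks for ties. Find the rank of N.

4.5

Sorted (ascending): 236, 324, 324, 403, 403, 411, 508, 614
The 2 values of 324 occupy positions 2–3 → average rank (2+3)/2 = 2.5.
The 2 values of 403 occupy positions 4–5 → average rank (4+5)/2 = 4.5.
N has value 403 MPa → rank 4.5.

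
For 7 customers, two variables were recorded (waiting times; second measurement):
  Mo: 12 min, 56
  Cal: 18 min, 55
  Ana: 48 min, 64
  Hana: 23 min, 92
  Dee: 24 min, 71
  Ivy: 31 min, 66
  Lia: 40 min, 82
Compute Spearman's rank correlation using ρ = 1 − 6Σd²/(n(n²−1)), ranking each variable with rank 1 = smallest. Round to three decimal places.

0.357

Ranks of variable 1: 1, 2, 7, 3, 4, 5, 6
Ranks of variable 2: 2, 1, 3, 7, 5, 4, 6
d = r₁ − r₂: -1, 1, 4, -4, -1, 1, 0
d²: 1, 1, 16, 16, 1, 1, 0; Σd² = 36
ρ = 1 − 6·36/(7·48) = 1 − 216/336 = 0.357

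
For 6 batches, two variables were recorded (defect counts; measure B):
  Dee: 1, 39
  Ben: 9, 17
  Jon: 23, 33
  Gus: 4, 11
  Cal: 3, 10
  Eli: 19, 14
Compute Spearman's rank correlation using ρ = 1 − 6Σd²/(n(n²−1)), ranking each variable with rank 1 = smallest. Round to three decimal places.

Ranks of variable 1: 1, 4, 6, 3, 2, 5
Ranks of variable 2: 6, 4, 5, 2, 1, 3
d = r₁ − r₂: -5, 0, 1, 1, 1, 2
d²: 25, 0, 1, 1, 1, 4; Σd² = 32
ρ = 1 − 6·32/(6·35) = 1 − 192/210 = 0.086

0.086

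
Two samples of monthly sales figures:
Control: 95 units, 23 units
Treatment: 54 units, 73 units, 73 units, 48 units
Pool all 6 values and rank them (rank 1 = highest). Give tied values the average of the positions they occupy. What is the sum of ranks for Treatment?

14

Sorted (descending): 95, 73, 73, 54, 48, 23
The 2 values of 73 occupy positions 2–3 → average rank (2+3)/2 = 2.5.
Treatment values → pooled ranks: 54→4, 73→2.5, 73→2.5, 48→5
Rank sum = 4 + 2.5 + 2.5 + 5 = 14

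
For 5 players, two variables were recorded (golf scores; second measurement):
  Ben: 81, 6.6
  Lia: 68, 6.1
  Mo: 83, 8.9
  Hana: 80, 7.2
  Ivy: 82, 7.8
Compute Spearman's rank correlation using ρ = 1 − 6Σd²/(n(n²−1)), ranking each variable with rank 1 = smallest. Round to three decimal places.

0.900

Ranks of variable 1: 3, 1, 5, 2, 4
Ranks of variable 2: 2, 1, 5, 3, 4
d = r₁ − r₂: 1, 0, 0, -1, 0
d²: 1, 0, 0, 1, 0; Σd² = 2
ρ = 1 − 6·2/(5·24) = 1 − 12/120 = 0.900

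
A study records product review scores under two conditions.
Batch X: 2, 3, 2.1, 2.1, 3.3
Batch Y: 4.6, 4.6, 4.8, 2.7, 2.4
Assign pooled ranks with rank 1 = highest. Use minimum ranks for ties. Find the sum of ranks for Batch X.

Sorted (descending): 4.8, 4.6, 4.6, 3.3, 3, 2.7, 2.4, 2.1, 2.1, 2
The 2 values of 4.6 occupy positions 2–3 → each gets rank 2.
The 2 values of 2.1 occupy positions 8–9 → each gets rank 8.
Batch X values → pooled ranks: 2→10, 3→5, 2.1→8, 2.1→8, 3.3→4
Rank sum = 10 + 5 + 8 + 8 + 4 = 35

35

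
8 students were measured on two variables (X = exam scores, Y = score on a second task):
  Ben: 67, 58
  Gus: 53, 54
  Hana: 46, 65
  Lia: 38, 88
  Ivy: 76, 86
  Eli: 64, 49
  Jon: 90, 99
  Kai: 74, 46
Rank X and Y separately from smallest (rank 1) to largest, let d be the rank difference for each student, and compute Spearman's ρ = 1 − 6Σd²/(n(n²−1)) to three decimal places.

0.095

Ranks of variable 1: 5, 3, 2, 1, 7, 4, 8, 6
Ranks of variable 2: 4, 3, 5, 7, 6, 2, 8, 1
d = r₁ − r₂: 1, 0, -3, -6, 1, 2, 0, 5
d²: 1, 0, 9, 36, 1, 4, 0, 25; Σd² = 76
ρ = 1 − 6·76/(8·63) = 1 − 456/504 = 0.095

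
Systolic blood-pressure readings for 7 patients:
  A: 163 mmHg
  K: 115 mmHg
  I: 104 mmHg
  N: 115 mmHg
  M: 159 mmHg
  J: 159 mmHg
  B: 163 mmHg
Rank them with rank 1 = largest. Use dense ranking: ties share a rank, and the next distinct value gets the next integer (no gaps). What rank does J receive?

Sorted (descending): 163, 163, 159, 159, 115, 115, 104
The 2 values of 163 share dense rank 1.
The 2 values of 159 share dense rank 2.
The 2 values of 115 share dense rank 3.
Remaining distinct values take the next consecutive integers.
J has value 159 mmHg → rank 2.

2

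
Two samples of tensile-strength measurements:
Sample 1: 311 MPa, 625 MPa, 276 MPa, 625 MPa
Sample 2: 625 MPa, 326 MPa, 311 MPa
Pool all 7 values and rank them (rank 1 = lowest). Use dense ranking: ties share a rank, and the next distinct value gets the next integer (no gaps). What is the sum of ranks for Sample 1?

Sorted (ascending): 276, 311, 311, 326, 625, 625, 625
The 2 values of 311 share dense rank 2.
The 3 values of 625 share dense rank 4.
Remaining distinct values take the next consecutive integers.
Sample 1 values → pooled ranks: 311→2, 625→4, 276→1, 625→4
Rank sum = 2 + 4 + 1 + 4 = 11

11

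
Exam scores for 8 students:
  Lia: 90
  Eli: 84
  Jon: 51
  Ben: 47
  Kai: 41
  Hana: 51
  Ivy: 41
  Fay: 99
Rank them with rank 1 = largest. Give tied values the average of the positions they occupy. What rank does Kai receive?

Sorted (descending): 99, 90, 84, 51, 51, 47, 41, 41
The 2 values of 51 occupy positions 4–5 → average rank (4+5)/2 = 4.5.
The 2 values of 41 occupy positions 7–8 → average rank (7+8)/2 = 7.5.
Kai has value 41 → rank 7.5.

7.5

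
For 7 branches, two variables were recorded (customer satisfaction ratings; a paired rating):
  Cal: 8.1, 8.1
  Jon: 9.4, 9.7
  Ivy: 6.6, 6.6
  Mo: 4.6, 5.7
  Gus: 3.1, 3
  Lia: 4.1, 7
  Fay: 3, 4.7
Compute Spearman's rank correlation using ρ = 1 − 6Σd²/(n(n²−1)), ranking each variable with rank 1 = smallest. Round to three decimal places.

Ranks of variable 1: 6, 7, 5, 4, 2, 3, 1
Ranks of variable 2: 6, 7, 4, 3, 1, 5, 2
d = r₁ − r₂: 0, 0, 1, 1, 1, -2, -1
d²: 0, 0, 1, 1, 1, 4, 1; Σd² = 8
ρ = 1 − 6·8/(7·48) = 1 − 48/336 = 0.857

0.857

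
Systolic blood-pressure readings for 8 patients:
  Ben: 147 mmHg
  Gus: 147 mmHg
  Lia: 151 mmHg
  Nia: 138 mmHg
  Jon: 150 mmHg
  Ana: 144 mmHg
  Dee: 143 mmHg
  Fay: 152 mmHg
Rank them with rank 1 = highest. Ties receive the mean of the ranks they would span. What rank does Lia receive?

Sorted (descending): 152, 151, 150, 147, 147, 144, 143, 138
The 2 values of 147 occupy positions 4–5 → average rank (4+5)/2 = 4.5.
Lia has value 151 mmHg → rank 2.

2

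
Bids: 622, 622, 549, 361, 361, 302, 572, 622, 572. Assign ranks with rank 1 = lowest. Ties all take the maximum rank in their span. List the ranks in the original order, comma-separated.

9, 9, 4, 3, 3, 1, 6, 9, 6

Sorted (ascending): 302, 361, 361, 549, 572, 572, 622, 622, 622
The 2 values of 361 occupy positions 2–3 → each gets rank 3.
The 2 values of 572 occupy positions 5–6 → each gets rank 6.
The 3 values of 622 occupy positions 7–9 → each gets rank 9.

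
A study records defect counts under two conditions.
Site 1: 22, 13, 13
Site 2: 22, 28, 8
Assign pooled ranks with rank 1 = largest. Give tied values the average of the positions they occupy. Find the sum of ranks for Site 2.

Sorted (descending): 28, 22, 22, 13, 13, 8
The 2 values of 22 occupy positions 2–3 → average rank (2+3)/2 = 2.5.
The 2 values of 13 occupy positions 4–5 → average rank (4+5)/2 = 4.5.
Site 2 values → pooled ranks: 22→2.5, 28→1, 8→6
Rank sum = 2.5 + 1 + 6 = 9.5

9.5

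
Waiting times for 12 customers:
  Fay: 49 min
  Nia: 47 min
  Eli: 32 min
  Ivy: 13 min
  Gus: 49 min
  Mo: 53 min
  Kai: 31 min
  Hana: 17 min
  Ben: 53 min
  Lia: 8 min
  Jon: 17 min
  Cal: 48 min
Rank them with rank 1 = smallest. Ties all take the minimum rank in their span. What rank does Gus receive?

9

Sorted (ascending): 8, 13, 17, 17, 31, 32, 47, 48, 49, 49, 53, 53
The 2 values of 17 occupy positions 3–4 → each gets rank 3.
The 2 values of 49 occupy positions 9–10 → each gets rank 9.
The 2 values of 53 occupy positions 11–12 → each gets rank 11.
Gus has value 49 min → rank 9.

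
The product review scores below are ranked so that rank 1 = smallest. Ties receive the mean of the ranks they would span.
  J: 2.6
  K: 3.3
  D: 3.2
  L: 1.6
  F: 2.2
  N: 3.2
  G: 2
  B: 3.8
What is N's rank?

5.5

Sorted (ascending): 1.6, 2, 2.2, 2.6, 3.2, 3.2, 3.3, 3.8
The 2 values of 3.2 occupy positions 5–6 → average rank (5+6)/2 = 5.5.
N has value 3.2 → rank 5.5.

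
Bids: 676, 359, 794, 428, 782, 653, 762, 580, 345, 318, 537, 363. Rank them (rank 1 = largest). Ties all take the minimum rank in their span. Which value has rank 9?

363

Sorted (descending): 794, 782, 762, 676, 653, 580, 537, 428, 363, 359, 345, 318
No ties — each value takes its position as its rank.
Rank 9 → value 363.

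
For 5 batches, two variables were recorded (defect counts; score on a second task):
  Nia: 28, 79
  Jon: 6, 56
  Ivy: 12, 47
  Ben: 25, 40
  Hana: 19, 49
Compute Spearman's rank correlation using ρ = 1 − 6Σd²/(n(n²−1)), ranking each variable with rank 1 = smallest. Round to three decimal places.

Ranks of variable 1: 5, 1, 2, 4, 3
Ranks of variable 2: 5, 4, 2, 1, 3
d = r₁ − r₂: 0, -3, 0, 3, 0
d²: 0, 9, 0, 9, 0; Σd² = 18
ρ = 1 − 6·18/(5·24) = 1 − 108/120 = 0.100

0.100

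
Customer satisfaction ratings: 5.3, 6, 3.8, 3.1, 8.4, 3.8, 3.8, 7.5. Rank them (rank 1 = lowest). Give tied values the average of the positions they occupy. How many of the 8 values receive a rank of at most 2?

Sorted (ascending): 3.1, 3.8, 3.8, 3.8, 5.3, 6, 7.5, 8.4
The 3 values of 3.8 occupy positions 2–4 → average rank 3.
Ranks ≤ 2: {1} → 1 value.

1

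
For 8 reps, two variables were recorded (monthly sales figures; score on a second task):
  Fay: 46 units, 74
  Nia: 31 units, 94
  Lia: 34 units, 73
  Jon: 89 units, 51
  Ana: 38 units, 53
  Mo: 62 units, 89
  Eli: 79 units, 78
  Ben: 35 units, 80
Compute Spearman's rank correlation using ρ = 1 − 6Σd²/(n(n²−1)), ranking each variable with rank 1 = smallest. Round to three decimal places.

Ranks of variable 1: 5, 1, 2, 8, 4, 6, 7, 3
Ranks of variable 2: 4, 8, 3, 1, 2, 7, 5, 6
d = r₁ − r₂: 1, -7, -1, 7, 2, -1, 2, -3
d²: 1, 49, 1, 49, 4, 1, 4, 9; Σd² = 118
ρ = 1 − 6·118/(8·63) = 1 − 708/504 = -0.405

-0.405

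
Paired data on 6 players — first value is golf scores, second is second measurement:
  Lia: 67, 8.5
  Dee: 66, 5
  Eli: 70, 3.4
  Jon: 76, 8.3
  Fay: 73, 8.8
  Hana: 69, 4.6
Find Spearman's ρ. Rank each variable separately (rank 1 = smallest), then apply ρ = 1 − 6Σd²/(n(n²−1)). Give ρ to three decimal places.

0.200

Ranks of variable 1: 2, 1, 4, 6, 5, 3
Ranks of variable 2: 5, 3, 1, 4, 6, 2
d = r₁ − r₂: -3, -2, 3, 2, -1, 1
d²: 9, 4, 9, 4, 1, 1; Σd² = 28
ρ = 1 − 6·28/(6·35) = 1 − 168/210 = 0.200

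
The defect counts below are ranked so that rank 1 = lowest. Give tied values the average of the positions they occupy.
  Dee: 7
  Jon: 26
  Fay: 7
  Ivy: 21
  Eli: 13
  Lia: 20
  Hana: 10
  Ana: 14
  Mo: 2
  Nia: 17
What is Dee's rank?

2.5

Sorted (ascending): 2, 7, 7, 10, 13, 14, 17, 20, 21, 26
The 2 values of 7 occupy positions 2–3 → average rank (2+3)/2 = 2.5.
Dee has value 7 → rank 2.5.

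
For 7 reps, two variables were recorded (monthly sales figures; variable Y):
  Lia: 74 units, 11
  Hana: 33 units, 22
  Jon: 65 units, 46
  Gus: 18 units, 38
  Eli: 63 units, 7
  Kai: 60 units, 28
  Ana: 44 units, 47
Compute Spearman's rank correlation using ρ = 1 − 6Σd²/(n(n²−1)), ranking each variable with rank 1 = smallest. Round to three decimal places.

Ranks of variable 1: 7, 2, 6, 1, 5, 4, 3
Ranks of variable 2: 2, 3, 6, 5, 1, 4, 7
d = r₁ − r₂: 5, -1, 0, -4, 4, 0, -4
d²: 25, 1, 0, 16, 16, 0, 16; Σd² = 74
ρ = 1 − 6·74/(7·48) = 1 − 444/336 = -0.321

-0.321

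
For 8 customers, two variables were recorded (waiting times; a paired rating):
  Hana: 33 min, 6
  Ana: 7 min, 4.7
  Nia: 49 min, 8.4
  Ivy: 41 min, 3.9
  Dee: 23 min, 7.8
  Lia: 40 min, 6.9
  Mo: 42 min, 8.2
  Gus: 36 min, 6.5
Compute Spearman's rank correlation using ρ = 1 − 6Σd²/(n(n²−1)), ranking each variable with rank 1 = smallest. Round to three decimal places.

Ranks of variable 1: 3, 1, 8, 6, 2, 5, 7, 4
Ranks of variable 2: 3, 2, 8, 1, 6, 5, 7, 4
d = r₁ − r₂: 0, -1, 0, 5, -4, 0, 0, 0
d²: 0, 1, 0, 25, 16, 0, 0, 0; Σd² = 42
ρ = 1 − 6·42/(8·63) = 1 − 252/504 = 0.500

0.500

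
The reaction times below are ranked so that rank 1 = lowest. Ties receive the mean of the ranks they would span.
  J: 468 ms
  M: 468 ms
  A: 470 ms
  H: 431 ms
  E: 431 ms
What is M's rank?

3.5

Sorted (ascending): 431, 431, 468, 468, 470
The 2 values of 431 occupy positions 1–2 → average rank (1+2)/2 = 1.5.
The 2 values of 468 occupy positions 3–4 → average rank (3+4)/2 = 3.5.
M has value 468 ms → rank 3.5.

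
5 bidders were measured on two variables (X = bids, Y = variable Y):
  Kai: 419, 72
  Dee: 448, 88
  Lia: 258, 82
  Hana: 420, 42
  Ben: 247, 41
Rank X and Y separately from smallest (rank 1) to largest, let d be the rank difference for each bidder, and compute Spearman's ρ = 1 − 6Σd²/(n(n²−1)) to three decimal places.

Ranks of variable 1: 3, 5, 2, 4, 1
Ranks of variable 2: 3, 5, 4, 2, 1
d = r₁ − r₂: 0, 0, -2, 2, 0
d²: 0, 0, 4, 4, 0; Σd² = 8
ρ = 1 − 6·8/(5·24) = 1 − 48/120 = 0.600

0.600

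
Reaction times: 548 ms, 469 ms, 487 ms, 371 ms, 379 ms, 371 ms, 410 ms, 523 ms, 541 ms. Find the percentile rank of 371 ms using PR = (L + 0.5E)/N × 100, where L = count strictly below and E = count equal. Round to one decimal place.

N = 9.
Strictly below 371: 0. Equal to 371: 2.
PR = (0 + 0.5·2)/9 × 100 = 11.1

11.1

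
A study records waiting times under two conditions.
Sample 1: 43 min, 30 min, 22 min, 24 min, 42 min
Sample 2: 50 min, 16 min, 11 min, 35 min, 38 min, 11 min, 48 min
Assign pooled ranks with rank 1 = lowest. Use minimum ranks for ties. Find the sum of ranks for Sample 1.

34

Sorted (ascending): 11, 11, 16, 22, 24, 30, 35, 38, 42, 43, 48, 50
The 2 values of 11 occupy positions 1–2 → each gets rank 1.
Sample 1 values → pooled ranks: 43→10, 30→6, 22→4, 24→5, 42→9
Rank sum = 10 + 6 + 4 + 5 + 9 = 34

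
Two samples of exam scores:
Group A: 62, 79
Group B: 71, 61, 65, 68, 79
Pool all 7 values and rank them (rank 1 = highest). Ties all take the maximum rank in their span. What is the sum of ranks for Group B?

21

Sorted (descending): 79, 79, 71, 68, 65, 62, 61
The 2 values of 79 occupy positions 1–2 → each gets rank 2.
Group B values → pooled ranks: 71→3, 61→7, 65→5, 68→4, 79→2
Rank sum = 3 + 7 + 5 + 4 + 2 = 21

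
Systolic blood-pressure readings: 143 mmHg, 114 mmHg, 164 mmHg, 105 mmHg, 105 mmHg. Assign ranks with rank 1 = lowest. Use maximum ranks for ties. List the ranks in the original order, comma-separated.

Sorted (ascending): 105, 105, 114, 143, 164
The 2 values of 105 occupy positions 1–2 → each gets rank 2.

4, 3, 5, 2, 2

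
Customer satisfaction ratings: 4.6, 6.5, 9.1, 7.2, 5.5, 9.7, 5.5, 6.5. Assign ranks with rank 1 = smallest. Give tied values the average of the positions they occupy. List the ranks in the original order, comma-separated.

1, 4.5, 7, 6, 2.5, 8, 2.5, 4.5

Sorted (ascending): 4.6, 5.5, 5.5, 6.5, 6.5, 7.2, 9.1, 9.7
The 2 values of 5.5 occupy positions 2–3 → average rank (2+3)/2 = 2.5.
The 2 values of 6.5 occupy positions 4–5 → average rank (4+5)/2 = 4.5.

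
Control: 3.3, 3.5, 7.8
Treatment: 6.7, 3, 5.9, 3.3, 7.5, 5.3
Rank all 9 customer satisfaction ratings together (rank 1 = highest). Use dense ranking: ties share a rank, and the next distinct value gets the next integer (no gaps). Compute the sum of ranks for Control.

14

Sorted (descending): 7.8, 7.5, 6.7, 5.9, 5.3, 3.5, 3.3, 3.3, 3
The 2 values of 3.3 share dense rank 7.
Remaining distinct values take the next consecutive integers.
Control values → pooled ranks: 3.3→7, 3.5→6, 7.8→1
Rank sum = 7 + 6 + 1 = 14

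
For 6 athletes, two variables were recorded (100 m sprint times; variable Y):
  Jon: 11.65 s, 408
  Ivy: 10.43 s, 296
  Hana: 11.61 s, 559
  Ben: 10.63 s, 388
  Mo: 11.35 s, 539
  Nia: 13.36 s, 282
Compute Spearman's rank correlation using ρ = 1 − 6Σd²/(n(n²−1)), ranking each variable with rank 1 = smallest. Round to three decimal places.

-0.029

Ranks of variable 1: 5, 1, 4, 2, 3, 6
Ranks of variable 2: 4, 2, 6, 3, 5, 1
d = r₁ − r₂: 1, -1, -2, -1, -2, 5
d²: 1, 1, 4, 1, 4, 25; Σd² = 36
ρ = 1 − 6·36/(6·35) = 1 − 216/210 = -0.029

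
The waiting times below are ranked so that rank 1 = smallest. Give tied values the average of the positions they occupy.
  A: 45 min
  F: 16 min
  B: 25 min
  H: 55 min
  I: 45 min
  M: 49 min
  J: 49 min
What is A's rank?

Sorted (ascending): 16, 25, 45, 45, 49, 49, 55
The 2 values of 45 occupy positions 3–4 → average rank (3+4)/2 = 3.5.
The 2 values of 49 occupy positions 5–6 → average rank (5+6)/2 = 5.5.
A has value 45 min → rank 3.5.

3.5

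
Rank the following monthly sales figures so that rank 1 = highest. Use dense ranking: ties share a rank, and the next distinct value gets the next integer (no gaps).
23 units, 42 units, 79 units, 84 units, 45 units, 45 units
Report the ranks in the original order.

5, 4, 2, 1, 3, 3

Sorted (descending): 84, 79, 45, 45, 42, 23
The 2 values of 45 share dense rank 3.
Remaining distinct values take the next consecutive integers.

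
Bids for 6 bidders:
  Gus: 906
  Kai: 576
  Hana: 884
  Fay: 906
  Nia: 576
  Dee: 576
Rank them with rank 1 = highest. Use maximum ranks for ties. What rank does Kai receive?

Sorted (descending): 906, 906, 884, 576, 576, 576
The 2 values of 906 occupy positions 1–2 → each gets rank 2.
The 3 values of 576 occupy positions 4–6 → each gets rank 6.
Kai has value 576 → rank 6.

6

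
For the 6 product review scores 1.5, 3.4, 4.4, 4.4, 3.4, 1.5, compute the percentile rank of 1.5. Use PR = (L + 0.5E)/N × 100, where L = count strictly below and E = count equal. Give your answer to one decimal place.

N = 6.
Strictly below 1.5: 0. Equal to 1.5: 2.
PR = (0 + 0.5·2)/6 × 100 = 16.7

16.7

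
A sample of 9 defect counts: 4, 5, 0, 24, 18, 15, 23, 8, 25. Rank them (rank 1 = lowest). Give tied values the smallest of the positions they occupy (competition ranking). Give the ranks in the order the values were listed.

2, 3, 1, 8, 6, 5, 7, 4, 9

Sorted (ascending): 0, 4, 5, 8, 15, 18, 23, 24, 25
No ties — each value takes its position as its rank.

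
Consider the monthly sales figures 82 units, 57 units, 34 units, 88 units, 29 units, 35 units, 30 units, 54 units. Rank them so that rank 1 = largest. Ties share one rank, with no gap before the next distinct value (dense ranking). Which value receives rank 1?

Sorted (descending): 88, 82, 57, 54, 35, 34, 30, 29
No ties — each value takes its position as its rank.
Rank 1 → value 88.

88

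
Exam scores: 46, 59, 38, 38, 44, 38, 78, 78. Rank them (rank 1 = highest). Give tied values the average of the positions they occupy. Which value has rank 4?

46

Sorted (descending): 78, 78, 59, 46, 44, 38, 38, 38
The 2 values of 78 occupy positions 1–2 → average rank (1+2)/2 = 1.5.
The 3 values of 38 occupy positions 6–8 → average rank 7.
Rank 4 → value 46.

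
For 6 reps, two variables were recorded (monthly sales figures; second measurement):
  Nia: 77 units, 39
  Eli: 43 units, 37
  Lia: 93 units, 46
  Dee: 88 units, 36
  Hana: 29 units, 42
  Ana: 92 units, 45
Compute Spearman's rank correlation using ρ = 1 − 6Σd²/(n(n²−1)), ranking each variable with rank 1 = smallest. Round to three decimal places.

0.486

Ranks of variable 1: 3, 2, 6, 4, 1, 5
Ranks of variable 2: 3, 2, 6, 1, 4, 5
d = r₁ − r₂: 0, 0, 0, 3, -3, 0
d²: 0, 0, 0, 9, 9, 0; Σd² = 18
ρ = 1 − 6·18/(6·35) = 1 − 108/210 = 0.486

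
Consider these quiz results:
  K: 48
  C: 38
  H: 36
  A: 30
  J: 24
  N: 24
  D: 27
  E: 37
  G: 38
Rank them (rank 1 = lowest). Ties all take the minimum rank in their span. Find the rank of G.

7

Sorted (ascending): 24, 24, 27, 30, 36, 37, 38, 38, 48
The 2 values of 24 occupy positions 1–2 → each gets rank 1.
The 2 values of 38 occupy positions 7–8 → each gets rank 7.
G has value 38 → rank 7.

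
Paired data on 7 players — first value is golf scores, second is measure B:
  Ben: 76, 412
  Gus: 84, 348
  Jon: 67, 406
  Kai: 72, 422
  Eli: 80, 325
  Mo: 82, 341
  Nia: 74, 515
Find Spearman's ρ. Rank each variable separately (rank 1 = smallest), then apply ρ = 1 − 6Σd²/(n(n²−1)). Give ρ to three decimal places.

-0.607

Ranks of variable 1: 4, 7, 1, 2, 5, 6, 3
Ranks of variable 2: 5, 3, 4, 6, 1, 2, 7
d = r₁ − r₂: -1, 4, -3, -4, 4, 4, -4
d²: 1, 16, 9, 16, 16, 16, 16; Σd² = 90
ρ = 1 − 6·90/(7·48) = 1 − 540/336 = -0.607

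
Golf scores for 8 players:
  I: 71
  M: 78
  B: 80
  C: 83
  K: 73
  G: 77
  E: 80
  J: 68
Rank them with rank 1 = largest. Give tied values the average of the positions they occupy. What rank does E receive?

Sorted (descending): 83, 80, 80, 78, 77, 73, 71, 68
The 2 values of 80 occupy positions 2–3 → average rank (2+3)/2 = 2.5.
E has value 80 → rank 2.5.

2.5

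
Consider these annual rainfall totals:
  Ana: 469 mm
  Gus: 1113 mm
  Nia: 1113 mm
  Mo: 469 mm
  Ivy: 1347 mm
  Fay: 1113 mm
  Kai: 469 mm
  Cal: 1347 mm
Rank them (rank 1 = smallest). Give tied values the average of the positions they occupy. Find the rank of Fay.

5

Sorted (ascending): 469, 469, 469, 1113, 1113, 1113, 1347, 1347
The 3 values of 469 occupy positions 1–3 → average rank 2.
The 3 values of 1113 occupy positions 4–6 → average rank 5.
The 2 values of 1347 occupy positions 7–8 → average rank (7+8)/2 = 7.5.
Fay has value 1113 mm → rank 5.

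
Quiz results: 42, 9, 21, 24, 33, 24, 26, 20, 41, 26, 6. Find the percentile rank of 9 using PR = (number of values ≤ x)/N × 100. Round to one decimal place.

18.2

N = 11.
Strictly below 9: 1. Equal to 9: 1.
PR = 2/11 × 100 = 18.2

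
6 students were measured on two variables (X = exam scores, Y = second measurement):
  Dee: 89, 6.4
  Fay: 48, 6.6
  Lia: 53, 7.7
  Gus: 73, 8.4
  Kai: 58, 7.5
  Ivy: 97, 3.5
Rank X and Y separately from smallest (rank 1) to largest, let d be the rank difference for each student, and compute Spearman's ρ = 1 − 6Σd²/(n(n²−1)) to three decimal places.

Ranks of variable 1: 5, 1, 2, 4, 3, 6
Ranks of variable 2: 2, 3, 5, 6, 4, 1
d = r₁ − r₂: 3, -2, -3, -2, -1, 5
d²: 9, 4, 9, 4, 1, 25; Σd² = 52
ρ = 1 − 6·52/(6·35) = 1 − 312/210 = -0.486

-0.486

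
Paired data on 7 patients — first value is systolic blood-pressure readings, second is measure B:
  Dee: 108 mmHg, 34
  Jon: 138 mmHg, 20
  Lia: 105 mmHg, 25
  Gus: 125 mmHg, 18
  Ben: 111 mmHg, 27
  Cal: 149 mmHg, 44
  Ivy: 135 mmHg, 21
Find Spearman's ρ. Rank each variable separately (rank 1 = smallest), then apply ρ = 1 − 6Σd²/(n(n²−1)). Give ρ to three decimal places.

-0.036

Ranks of variable 1: 2, 6, 1, 4, 3, 7, 5
Ranks of variable 2: 6, 2, 4, 1, 5, 7, 3
d = r₁ − r₂: -4, 4, -3, 3, -2, 0, 2
d²: 16, 16, 9, 9, 4, 0, 4; Σd² = 58
ρ = 1 − 6·58/(7·48) = 1 − 348/336 = -0.036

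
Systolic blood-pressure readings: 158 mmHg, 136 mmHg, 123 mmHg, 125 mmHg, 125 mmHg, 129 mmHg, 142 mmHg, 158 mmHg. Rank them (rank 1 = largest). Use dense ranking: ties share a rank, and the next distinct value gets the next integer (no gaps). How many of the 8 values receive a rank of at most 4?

Sorted (descending): 158, 158, 142, 136, 129, 125, 125, 123
The 2 values of 158 share dense rank 1.
The 2 values of 125 share dense rank 5.
Remaining distinct values take the next consecutive integers.
Ranks ≤ 4: {1, 1, 2, 3, 4} → 5 values.

5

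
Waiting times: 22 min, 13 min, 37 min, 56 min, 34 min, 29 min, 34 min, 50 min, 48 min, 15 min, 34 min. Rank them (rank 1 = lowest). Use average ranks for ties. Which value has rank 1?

13

Sorted (ascending): 13, 15, 22, 29, 34, 34, 34, 37, 48, 50, 56
The 3 values of 34 occupy positions 5–7 → average rank 6.
Rank 1 → value 13.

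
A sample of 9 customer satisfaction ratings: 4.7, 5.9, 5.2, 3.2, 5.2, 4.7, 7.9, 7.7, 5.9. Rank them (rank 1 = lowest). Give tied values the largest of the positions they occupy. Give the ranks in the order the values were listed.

Sorted (ascending): 3.2, 4.7, 4.7, 5.2, 5.2, 5.9, 5.9, 7.7, 7.9
The 2 values of 4.7 occupy positions 2–3 → each gets rank 3.
The 2 values of 5.2 occupy positions 4–5 → each gets rank 5.
The 2 values of 5.9 occupy positions 6–7 → each gets rank 7.

3, 7, 5, 1, 5, 3, 9, 8, 7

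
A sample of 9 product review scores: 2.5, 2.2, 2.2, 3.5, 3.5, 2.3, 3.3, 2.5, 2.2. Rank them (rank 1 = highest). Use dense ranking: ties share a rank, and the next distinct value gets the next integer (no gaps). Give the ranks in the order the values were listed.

3, 5, 5, 1, 1, 4, 2, 3, 5

Sorted (descending): 3.5, 3.5, 3.3, 2.5, 2.5, 2.3, 2.2, 2.2, 2.2
The 2 values of 3.5 share dense rank 1.
The 2 values of 2.5 share dense rank 3.
The 3 values of 2.2 share dense rank 5.
Remaining distinct values take the next consecutive integers.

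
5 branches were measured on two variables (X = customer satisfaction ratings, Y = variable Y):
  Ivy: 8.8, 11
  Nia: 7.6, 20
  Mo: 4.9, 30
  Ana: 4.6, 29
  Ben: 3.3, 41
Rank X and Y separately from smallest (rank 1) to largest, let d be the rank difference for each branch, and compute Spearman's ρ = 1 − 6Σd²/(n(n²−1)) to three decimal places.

-0.900

Ranks of variable 1: 5, 4, 3, 2, 1
Ranks of variable 2: 1, 2, 4, 3, 5
d = r₁ − r₂: 4, 2, -1, -1, -4
d²: 16, 4, 1, 1, 16; Σd² = 38
ρ = 1 − 6·38/(5·24) = 1 − 228/120 = -0.900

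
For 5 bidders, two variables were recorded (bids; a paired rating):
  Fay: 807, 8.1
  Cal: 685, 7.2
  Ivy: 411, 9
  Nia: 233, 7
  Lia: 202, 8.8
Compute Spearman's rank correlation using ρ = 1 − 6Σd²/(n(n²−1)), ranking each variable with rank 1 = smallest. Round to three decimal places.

Ranks of variable 1: 5, 4, 3, 2, 1
Ranks of variable 2: 3, 2, 5, 1, 4
d = r₁ − r₂: 2, 2, -2, 1, -3
d²: 4, 4, 4, 1, 9; Σd² = 22
ρ = 1 − 6·22/(5·24) = 1 − 132/120 = -0.100

-0.100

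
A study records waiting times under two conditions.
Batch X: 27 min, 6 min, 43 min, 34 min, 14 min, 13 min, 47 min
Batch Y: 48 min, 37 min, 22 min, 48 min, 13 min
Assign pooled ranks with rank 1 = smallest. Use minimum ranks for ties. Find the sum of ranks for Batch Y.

Sorted (ascending): 6, 13, 13, 14, 22, 27, 34, 37, 43, 47, 48, 48
The 2 values of 13 occupy positions 2–3 → each gets rank 2.
The 2 values of 48 occupy positions 11–12 → each gets rank 11.
Batch Y values → pooled ranks: 48→11, 37→8, 22→5, 48→11, 13→2
Rank sum = 11 + 8 + 5 + 11 + 2 = 37

37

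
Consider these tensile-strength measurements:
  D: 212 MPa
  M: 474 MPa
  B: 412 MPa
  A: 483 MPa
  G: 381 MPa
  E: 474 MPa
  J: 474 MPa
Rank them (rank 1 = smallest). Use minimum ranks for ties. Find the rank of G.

2

Sorted (ascending): 212, 381, 412, 474, 474, 474, 483
The 3 values of 474 occupy positions 4–6 → each gets rank 4.
G has value 381 MPa → rank 2.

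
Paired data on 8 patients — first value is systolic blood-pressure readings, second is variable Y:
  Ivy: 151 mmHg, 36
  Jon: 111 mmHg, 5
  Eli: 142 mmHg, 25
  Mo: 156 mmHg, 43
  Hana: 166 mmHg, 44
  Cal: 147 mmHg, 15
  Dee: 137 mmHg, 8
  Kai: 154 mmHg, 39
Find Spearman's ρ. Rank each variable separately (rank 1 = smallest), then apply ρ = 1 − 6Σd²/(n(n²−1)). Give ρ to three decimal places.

0.976

Ranks of variable 1: 5, 1, 3, 7, 8, 4, 2, 6
Ranks of variable 2: 5, 1, 4, 7, 8, 3, 2, 6
d = r₁ − r₂: 0, 0, -1, 0, 0, 1, 0, 0
d²: 0, 0, 1, 0, 0, 1, 0, 0; Σd² = 2
ρ = 1 − 6·2/(8·63) = 1 − 12/504 = 0.976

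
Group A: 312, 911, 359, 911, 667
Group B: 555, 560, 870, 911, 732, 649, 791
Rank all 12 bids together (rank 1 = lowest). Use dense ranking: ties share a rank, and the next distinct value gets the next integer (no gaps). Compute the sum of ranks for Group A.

29

Sorted (ascending): 312, 359, 555, 560, 649, 667, 732, 791, 870, 911, 911, 911
The 3 values of 911 share dense rank 10.
Remaining distinct values take the next consecutive integers.
Group A values → pooled ranks: 312→1, 911→10, 359→2, 911→10, 667→6
Rank sum = 1 + 10 + 2 + 10 + 6 = 29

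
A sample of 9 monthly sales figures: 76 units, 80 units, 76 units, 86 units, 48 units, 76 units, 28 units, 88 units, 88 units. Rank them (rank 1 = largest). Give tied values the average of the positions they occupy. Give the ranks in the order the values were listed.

6, 4, 6, 3, 8, 6, 9, 1.5, 1.5

Sorted (descending): 88, 88, 86, 80, 76, 76, 76, 48, 28
The 2 values of 88 occupy positions 1–2 → average rank (1+2)/2 = 1.5.
The 3 values of 76 occupy positions 5–7 → average rank 6.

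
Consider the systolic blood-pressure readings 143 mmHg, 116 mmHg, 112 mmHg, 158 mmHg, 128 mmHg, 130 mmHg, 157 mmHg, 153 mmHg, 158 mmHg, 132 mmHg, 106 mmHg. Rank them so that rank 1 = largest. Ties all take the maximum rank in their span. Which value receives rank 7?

130

Sorted (descending): 158, 158, 157, 153, 143, 132, 130, 128, 116, 112, 106
The 2 values of 158 occupy positions 1–2 → each gets rank 2.
Rank 7 → value 130.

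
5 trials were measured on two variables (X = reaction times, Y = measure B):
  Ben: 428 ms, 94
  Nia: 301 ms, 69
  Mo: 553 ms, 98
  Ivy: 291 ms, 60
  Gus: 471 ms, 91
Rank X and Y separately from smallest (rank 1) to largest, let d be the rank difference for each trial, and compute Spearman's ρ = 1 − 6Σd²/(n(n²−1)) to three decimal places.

0.900

Ranks of variable 1: 3, 2, 5, 1, 4
Ranks of variable 2: 4, 2, 5, 1, 3
d = r₁ − r₂: -1, 0, 0, 0, 1
d²: 1, 0, 0, 0, 1; Σd² = 2
ρ = 1 − 6·2/(5·24) = 1 − 12/120 = 0.900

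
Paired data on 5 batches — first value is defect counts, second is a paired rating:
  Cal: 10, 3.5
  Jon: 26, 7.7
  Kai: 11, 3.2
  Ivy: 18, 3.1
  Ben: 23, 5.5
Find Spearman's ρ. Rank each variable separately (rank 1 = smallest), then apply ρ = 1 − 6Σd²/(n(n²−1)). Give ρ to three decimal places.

Ranks of variable 1: 1, 5, 2, 3, 4
Ranks of variable 2: 3, 5, 2, 1, 4
d = r₁ − r₂: -2, 0, 0, 2, 0
d²: 4, 0, 0, 4, 0; Σd² = 8
ρ = 1 − 6·8/(5·24) = 1 − 48/120 = 0.600

0.600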